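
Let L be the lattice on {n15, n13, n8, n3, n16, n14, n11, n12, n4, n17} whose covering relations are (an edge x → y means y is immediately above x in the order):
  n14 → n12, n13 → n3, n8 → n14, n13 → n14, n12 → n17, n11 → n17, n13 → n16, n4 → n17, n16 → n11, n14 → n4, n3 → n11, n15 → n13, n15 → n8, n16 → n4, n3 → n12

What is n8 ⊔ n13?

n14

Common upper bounds of {n8, n13}: n12, n14, n17, n4.
The least among these is n14.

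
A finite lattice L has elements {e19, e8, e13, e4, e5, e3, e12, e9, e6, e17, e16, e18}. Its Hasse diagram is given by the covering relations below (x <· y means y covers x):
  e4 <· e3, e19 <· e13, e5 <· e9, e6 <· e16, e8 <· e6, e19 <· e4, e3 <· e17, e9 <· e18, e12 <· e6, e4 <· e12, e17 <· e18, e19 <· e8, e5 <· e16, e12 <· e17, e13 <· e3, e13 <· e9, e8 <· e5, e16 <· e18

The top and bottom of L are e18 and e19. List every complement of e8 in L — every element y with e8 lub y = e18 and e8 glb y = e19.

Need y with e8 ∨ y = e18 and e8 ∧ y = e19.
Checking each element gives: e17, e3.

e17, e3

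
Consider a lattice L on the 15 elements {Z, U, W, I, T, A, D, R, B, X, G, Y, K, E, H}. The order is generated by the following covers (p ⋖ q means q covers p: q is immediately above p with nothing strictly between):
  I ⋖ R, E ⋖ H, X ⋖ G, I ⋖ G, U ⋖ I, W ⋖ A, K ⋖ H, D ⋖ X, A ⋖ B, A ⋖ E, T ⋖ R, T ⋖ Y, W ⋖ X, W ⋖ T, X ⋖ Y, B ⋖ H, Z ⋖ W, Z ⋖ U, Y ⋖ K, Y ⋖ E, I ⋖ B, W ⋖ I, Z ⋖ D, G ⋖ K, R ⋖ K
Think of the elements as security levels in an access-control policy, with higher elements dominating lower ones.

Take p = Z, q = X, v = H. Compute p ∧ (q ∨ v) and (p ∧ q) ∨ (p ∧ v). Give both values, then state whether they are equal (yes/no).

Z; Z; yes

q ∨ v = H, so p ∧ (q ∨ v) = Z ∧ H = Z.
p ∧ q = Z and p ∧ v = Z, so (p ∧ q) ∨ (p ∧ v) = Z ∨ Z = Z.
Equal: yes.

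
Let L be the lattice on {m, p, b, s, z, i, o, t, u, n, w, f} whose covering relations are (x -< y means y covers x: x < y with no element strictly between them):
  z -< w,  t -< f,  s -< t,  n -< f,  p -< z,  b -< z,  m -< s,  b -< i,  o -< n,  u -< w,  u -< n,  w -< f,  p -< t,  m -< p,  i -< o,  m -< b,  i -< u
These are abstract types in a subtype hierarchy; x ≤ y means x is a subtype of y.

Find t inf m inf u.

Common lower bounds of {t, m, u}: m.
The greatest among these is m.

m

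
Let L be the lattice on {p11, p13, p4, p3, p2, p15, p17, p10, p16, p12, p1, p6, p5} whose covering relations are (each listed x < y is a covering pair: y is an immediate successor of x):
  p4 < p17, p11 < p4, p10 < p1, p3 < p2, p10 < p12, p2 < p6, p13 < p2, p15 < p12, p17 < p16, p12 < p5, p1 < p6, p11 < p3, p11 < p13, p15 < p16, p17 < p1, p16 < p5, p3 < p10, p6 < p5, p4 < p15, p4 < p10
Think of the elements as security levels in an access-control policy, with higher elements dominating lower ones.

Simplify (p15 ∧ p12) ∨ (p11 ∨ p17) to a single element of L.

p15 ∧ p12 = p15
p11 ∨ p17 = p17
p15 ∨ p17 = p16

p16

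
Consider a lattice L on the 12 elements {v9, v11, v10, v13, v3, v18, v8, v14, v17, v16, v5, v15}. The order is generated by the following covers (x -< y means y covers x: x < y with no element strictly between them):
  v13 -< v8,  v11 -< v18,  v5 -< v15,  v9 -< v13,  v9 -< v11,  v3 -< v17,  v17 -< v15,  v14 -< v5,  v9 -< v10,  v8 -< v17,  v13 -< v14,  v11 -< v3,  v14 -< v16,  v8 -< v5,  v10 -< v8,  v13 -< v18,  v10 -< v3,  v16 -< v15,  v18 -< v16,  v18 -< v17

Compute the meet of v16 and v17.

Common lower bounds of {v16, v17}: v11, v13, v18, v9.
The greatest among these is v18.

v18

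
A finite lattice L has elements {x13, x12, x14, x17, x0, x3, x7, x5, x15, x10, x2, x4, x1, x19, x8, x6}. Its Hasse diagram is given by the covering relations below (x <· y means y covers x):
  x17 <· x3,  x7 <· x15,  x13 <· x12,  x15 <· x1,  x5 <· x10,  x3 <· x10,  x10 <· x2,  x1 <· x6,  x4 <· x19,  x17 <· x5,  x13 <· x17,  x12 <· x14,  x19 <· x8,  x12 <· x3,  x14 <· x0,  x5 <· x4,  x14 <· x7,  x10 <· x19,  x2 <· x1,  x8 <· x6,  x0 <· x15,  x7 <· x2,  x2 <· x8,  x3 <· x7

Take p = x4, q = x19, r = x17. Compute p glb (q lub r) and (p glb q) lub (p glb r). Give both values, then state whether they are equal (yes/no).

q lub r = x19, so p glb (q lub r) = x4 glb x19 = x4.
p glb q = x4 and p glb r = x17, so (p glb q) lub (p glb r) = x4 lub x17 = x4.
Equal: yes.

x4; x4; yes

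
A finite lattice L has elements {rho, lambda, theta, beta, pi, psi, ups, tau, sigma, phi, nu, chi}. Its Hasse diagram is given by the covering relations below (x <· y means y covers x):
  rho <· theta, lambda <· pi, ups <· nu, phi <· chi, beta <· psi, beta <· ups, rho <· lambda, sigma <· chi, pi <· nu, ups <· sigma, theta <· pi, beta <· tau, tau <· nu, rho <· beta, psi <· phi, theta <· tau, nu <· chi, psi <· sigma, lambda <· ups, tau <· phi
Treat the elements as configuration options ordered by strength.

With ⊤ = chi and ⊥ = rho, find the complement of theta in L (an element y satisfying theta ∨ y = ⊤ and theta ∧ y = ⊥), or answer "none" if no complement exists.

Need y with theta ∨ y = chi and theta ∧ y = rho.
Checking each element gives: sigma.

sigma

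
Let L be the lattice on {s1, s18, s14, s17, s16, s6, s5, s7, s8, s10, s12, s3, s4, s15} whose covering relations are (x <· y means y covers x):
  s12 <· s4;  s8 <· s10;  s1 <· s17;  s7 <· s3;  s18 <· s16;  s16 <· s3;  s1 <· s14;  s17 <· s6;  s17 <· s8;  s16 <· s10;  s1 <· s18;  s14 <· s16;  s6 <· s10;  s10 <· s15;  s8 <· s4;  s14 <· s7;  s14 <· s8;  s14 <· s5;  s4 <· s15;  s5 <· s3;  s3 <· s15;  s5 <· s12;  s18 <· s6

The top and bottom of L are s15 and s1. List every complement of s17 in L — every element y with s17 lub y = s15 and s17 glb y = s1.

s3, s7

Need y with s17 ∨ y = s15 and s17 ∧ y = s1.
Checking each element gives: s3, s7.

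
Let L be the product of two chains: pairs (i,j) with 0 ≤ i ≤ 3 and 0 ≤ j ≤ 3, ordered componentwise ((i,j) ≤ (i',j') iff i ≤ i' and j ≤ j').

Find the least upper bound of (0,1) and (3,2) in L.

In a product of chains, the join is componentwise max, giving (3,2).

(3,2)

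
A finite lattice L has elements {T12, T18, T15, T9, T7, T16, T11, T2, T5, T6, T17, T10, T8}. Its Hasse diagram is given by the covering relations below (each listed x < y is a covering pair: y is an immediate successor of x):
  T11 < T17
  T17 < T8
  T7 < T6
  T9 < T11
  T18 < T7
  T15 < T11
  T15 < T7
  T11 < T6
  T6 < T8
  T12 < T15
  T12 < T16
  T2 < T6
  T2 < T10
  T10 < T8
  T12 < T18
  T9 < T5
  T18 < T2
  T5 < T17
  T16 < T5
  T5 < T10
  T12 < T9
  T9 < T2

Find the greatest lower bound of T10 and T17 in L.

T5

Common lower bounds of {T10, T17}: T12, T16, T5, T9.
The greatest among these is T5.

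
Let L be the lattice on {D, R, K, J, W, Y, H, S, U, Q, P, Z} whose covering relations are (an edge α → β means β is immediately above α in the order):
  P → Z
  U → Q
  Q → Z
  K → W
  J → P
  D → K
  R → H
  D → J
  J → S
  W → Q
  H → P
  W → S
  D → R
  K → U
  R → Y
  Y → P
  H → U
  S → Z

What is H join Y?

P

Common upper bounds of {H, Y}: P, Z.
The least among these is P.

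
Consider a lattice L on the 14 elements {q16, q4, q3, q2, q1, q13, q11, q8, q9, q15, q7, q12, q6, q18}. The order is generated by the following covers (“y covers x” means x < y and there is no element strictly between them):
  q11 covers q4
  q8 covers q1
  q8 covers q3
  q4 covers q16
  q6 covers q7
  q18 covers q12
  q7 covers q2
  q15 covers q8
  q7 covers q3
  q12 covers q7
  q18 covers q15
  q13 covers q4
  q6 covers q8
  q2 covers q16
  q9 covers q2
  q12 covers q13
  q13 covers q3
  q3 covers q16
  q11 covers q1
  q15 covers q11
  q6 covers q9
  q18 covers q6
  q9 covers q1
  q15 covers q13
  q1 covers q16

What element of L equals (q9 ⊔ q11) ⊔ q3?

q9 ∨ q11 = q18
q18 ∨ q3 = q18

q18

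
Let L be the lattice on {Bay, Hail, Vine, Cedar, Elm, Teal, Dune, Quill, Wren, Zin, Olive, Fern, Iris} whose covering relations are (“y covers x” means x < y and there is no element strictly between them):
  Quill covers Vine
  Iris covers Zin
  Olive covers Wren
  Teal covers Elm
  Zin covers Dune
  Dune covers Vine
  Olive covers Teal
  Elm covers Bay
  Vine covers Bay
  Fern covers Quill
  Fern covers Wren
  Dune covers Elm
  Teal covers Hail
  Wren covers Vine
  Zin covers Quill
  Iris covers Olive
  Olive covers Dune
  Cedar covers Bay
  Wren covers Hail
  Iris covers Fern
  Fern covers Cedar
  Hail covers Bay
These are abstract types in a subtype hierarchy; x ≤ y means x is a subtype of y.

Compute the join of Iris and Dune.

Common upper bounds of {Iris, Dune}: Iris.
The least among these is Iris.

Iris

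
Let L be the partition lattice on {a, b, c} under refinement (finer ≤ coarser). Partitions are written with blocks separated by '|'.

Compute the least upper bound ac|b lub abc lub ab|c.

abc

The join of ac|b, abc, ab|c merges any blocks that overlap across the partitions, giving abc.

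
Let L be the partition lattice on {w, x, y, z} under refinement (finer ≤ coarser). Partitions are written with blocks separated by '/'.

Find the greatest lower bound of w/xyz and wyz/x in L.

w/x/yz

The meet (common refinement) of w/xyz and wyz/x intersects blocks pairwise, giving w/x/yz.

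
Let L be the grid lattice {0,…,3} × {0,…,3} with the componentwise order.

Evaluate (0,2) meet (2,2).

(0,2)

(0,2) ∧ (2,2) = (0,2)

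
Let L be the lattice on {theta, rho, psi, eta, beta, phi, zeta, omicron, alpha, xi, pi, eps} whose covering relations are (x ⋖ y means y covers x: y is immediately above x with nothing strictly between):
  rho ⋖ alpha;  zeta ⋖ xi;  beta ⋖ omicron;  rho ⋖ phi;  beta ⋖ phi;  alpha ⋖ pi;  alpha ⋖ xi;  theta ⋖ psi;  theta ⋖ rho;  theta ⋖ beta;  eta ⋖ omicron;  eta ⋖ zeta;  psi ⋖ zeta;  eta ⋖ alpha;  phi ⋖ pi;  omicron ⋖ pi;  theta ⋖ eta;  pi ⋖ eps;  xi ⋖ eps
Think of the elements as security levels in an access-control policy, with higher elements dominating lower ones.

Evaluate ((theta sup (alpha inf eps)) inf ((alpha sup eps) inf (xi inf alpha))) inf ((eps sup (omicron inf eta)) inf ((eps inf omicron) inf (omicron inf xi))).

eta

alpha ∧ eps = alpha
theta ∨ alpha = alpha
alpha ∨ eps = eps
xi ∧ alpha = alpha
eps ∧ alpha = alpha
alpha ∧ alpha = alpha
omicron ∧ eta = eta
eps ∨ eta = eps
eps ∧ omicron = omicron
omicron ∧ xi = eta
omicron ∧ eta = eta
eps ∧ eta = eta
alpha ∧ eta = eta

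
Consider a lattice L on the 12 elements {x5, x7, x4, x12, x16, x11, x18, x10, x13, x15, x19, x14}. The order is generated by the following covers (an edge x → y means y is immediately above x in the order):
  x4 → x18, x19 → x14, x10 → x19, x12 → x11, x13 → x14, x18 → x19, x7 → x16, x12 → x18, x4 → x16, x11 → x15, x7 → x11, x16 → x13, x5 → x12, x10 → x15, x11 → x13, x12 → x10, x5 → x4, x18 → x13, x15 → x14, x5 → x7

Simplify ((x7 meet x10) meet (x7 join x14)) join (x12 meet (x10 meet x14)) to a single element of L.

x12

x7 ∧ x10 = x5
x7 ∨ x14 = x14
x5 ∧ x14 = x5
x10 ∧ x14 = x10
x12 ∧ x10 = x12
x5 ∨ x12 = x12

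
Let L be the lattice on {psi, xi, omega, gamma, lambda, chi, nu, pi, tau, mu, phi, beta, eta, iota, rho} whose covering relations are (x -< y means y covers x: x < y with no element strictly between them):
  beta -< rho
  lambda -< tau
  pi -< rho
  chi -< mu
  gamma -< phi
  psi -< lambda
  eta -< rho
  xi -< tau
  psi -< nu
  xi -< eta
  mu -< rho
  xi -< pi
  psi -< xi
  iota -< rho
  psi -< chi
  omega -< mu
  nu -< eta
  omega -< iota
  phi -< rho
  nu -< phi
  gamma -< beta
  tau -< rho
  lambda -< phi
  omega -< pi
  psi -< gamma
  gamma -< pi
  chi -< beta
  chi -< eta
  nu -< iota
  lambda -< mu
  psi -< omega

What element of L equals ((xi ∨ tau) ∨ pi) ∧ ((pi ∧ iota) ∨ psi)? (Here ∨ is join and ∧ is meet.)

xi ∨ tau = tau
tau ∨ pi = rho
pi ∧ iota = omega
omega ∨ psi = omega
rho ∧ omega = omega

omega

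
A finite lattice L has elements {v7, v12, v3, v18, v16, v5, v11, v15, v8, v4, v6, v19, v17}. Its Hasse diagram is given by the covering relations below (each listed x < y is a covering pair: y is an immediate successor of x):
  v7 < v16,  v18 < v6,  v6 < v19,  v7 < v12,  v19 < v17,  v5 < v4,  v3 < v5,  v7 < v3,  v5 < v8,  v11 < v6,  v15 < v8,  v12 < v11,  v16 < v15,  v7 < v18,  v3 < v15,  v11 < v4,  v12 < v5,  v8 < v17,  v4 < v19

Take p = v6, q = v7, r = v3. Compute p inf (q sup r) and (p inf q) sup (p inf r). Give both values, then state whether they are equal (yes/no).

q sup r = v3, so p inf (q sup r) = v6 inf v3 = v7.
p inf q = v7 and p inf r = v7, so (p inf q) sup (p inf r) = v7 sup v7 = v7.
Equal: yes.

v7; v7; yes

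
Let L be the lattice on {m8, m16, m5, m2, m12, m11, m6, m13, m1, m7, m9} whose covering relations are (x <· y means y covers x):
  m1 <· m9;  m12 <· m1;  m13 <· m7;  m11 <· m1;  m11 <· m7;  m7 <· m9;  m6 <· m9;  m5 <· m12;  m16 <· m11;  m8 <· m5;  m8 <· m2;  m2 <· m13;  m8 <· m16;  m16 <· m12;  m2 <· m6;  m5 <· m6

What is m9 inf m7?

m7

Common lower bounds of {m9, m7}: m11, m13, m16, m2, m7, m8.
The greatest among these is m7.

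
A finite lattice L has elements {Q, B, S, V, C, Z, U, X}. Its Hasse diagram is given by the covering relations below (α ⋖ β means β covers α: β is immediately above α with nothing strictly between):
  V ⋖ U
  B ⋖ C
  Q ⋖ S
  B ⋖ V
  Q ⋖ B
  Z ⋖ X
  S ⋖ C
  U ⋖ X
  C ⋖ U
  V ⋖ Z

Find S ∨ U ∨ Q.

Common upper bounds of {S, U, Q}: U, X.
The least among these is U.

U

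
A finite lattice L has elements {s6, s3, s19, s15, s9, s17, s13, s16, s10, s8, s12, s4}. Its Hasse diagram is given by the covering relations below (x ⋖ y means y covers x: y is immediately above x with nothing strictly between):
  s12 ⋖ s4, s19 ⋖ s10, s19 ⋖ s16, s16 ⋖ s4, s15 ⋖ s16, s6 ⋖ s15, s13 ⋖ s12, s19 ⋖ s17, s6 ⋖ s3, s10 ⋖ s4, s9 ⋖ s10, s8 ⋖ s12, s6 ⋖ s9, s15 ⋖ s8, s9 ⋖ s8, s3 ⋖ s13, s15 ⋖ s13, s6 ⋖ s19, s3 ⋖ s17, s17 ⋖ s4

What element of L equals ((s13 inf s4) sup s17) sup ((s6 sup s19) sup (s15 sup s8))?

s4

s13 ∧ s4 = s13
s13 ∨ s17 = s4
s6 ∨ s19 = s19
s15 ∨ s8 = s8
s19 ∨ s8 = s4
s4 ∨ s4 = s4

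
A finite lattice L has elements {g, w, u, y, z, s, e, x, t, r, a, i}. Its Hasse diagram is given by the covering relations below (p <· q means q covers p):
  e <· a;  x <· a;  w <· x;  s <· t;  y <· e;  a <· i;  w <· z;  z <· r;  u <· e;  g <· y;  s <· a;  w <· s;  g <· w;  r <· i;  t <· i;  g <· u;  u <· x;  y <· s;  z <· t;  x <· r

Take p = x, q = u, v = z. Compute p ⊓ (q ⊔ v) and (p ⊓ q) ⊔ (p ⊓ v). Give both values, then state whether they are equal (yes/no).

q ⊔ v = r, so p ⊓ (q ⊔ v) = x ⊓ r = x.
p ⊓ q = u and p ⊓ v = w, so (p ⊓ q) ⊔ (p ⊓ v) = u ⊔ w = x.
Equal: yes.

x; x; yes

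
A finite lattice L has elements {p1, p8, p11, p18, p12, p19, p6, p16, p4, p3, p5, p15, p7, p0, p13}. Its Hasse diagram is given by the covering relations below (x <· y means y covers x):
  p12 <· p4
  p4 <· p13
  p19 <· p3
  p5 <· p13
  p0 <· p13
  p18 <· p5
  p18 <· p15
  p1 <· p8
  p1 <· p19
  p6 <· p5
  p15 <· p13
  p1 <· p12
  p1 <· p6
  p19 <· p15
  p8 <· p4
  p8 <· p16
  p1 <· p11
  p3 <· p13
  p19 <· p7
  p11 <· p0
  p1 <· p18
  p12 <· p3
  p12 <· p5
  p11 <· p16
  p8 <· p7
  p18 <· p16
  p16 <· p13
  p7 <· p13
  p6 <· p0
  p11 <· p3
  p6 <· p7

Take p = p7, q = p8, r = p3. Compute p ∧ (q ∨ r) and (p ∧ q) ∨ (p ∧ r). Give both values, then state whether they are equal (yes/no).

p7; p7; yes

q ∨ r = p13, so p ∧ (q ∨ r) = p7 ∧ p13 = p7.
p ∧ q = p8 and p ∧ r = p19, so (p ∧ q) ∨ (p ∧ r) = p8 ∨ p19 = p7.
Equal: yes.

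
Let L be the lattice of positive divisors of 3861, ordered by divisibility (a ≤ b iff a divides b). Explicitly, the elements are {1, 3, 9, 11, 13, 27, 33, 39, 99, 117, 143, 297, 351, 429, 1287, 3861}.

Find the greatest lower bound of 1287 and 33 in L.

Common lower bounds of {1287, 33}: 1, 11, 3, 33.
The greatest among these is 33.

33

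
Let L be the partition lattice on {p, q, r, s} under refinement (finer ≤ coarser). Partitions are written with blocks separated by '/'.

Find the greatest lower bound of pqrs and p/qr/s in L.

p/qr/s

Common lower bounds of {pqrs, p/qr/s}: p/q/r/s, p/qr/s.
The greatest among these is p/qr/s.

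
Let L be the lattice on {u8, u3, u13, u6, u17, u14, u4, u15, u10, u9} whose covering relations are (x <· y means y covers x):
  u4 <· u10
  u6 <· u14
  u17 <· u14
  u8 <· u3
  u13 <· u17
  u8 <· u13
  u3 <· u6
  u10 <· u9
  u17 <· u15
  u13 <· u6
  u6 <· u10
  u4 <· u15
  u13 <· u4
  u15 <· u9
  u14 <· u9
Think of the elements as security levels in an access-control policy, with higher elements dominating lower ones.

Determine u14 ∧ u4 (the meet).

u13

Common lower bounds of {u14, u4}: u13, u8.
The greatest among these is u13.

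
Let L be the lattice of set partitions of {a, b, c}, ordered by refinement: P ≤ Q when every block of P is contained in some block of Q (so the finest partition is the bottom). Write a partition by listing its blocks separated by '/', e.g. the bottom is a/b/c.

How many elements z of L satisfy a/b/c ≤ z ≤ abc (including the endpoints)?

The interval [a/b/c, abc] = {a/b/c, a/bc, ab/c, abc, ac/b}, which has 5 elements.

5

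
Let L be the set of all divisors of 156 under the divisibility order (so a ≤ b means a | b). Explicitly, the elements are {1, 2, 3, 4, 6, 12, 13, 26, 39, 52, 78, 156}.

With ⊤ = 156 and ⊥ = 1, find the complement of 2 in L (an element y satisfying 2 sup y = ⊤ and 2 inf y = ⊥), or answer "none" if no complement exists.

none

For every candidate y, either 2 ∨ y ≠ 156 or 2 ∧ y ≠ 1; no complement exists.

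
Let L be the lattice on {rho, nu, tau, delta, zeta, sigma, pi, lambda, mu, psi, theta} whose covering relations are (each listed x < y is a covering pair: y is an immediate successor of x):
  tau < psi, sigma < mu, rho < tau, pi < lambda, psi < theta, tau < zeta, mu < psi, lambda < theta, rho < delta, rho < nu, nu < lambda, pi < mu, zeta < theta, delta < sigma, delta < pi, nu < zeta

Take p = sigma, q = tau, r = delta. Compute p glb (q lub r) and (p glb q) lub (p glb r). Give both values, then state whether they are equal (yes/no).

q lub r = psi, so p glb (q lub r) = sigma glb psi = sigma.
p glb q = rho and p glb r = delta, so (p glb q) lub (p glb r) = rho lub delta = delta.
Equal: no.

sigma; delta; no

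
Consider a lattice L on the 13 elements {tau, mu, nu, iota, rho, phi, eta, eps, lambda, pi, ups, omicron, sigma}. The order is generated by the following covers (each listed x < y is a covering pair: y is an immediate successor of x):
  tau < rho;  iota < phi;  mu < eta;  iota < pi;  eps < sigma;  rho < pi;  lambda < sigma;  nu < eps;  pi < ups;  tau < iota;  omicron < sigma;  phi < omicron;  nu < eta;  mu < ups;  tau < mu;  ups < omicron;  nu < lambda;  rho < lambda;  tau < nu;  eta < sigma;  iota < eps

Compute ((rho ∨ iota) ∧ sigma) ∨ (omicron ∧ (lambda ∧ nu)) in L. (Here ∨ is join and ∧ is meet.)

pi

rho ∨ iota = pi
pi ∧ sigma = pi
lambda ∧ nu = nu
omicron ∧ nu = tau
pi ∨ tau = pi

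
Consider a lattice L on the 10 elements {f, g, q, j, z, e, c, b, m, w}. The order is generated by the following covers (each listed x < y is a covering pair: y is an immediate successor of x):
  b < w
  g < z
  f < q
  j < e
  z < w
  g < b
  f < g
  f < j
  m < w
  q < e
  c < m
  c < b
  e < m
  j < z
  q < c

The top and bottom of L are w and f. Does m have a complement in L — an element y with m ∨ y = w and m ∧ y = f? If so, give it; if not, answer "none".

Need y with m ∨ y = w and m ∧ y = f.
Checking each element gives: g.

g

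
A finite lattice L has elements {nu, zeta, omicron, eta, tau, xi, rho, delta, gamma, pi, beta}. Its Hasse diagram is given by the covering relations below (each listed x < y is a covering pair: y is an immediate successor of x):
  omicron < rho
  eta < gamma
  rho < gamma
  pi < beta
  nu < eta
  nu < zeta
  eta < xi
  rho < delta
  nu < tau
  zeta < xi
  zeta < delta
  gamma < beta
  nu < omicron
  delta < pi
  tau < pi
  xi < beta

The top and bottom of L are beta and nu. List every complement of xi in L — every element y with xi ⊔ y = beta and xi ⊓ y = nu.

omicron, rho, tau

Need y with xi ∨ y = beta and xi ∧ y = nu.
Checking each element gives: omicron, rho, tau.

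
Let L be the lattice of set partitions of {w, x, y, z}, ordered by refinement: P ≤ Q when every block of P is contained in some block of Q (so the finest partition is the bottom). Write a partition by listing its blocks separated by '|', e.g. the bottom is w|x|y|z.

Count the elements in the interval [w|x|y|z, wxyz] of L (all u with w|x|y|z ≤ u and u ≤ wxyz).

15

The interval [w|x|y|z, wxyz] = {wxyz, wxy|z, wxz|y, wx|yz, wx|y|z, wyz|x, wy|xz, wy|x|z, wz|xy, wz|x|y, w|xyz, w|xy|z, w|xz|y, w|x|yz, w|x|y|z}, which has 15 elements.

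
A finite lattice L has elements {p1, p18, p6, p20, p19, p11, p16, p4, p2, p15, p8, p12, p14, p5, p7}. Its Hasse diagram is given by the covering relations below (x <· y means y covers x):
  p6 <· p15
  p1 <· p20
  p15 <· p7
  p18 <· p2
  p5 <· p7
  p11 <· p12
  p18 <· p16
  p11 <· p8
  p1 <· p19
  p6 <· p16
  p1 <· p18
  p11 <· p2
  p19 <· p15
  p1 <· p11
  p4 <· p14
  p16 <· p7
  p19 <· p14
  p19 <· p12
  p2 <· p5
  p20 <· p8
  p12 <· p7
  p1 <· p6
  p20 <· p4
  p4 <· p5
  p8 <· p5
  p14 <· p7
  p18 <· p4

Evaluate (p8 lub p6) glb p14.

p14

p8 ∨ p6 = p7
p7 ∧ p14 = p14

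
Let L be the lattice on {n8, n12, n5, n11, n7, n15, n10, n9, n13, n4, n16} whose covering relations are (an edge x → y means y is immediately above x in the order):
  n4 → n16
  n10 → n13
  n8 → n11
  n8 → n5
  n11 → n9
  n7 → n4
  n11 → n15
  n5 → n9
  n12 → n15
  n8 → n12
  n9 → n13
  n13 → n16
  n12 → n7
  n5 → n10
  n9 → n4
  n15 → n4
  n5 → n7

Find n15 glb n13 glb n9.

Common lower bounds of {n15, n13, n9}: n11, n8.
The greatest among these is n11.

n11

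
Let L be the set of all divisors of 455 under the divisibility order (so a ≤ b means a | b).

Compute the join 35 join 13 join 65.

Common upper bounds of {35, 13, 65}: 455.
The least among these is 455.

455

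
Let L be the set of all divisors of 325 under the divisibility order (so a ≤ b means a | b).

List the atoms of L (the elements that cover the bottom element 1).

The atoms are exactly the elements that cover 1: 13, 5.

13, 5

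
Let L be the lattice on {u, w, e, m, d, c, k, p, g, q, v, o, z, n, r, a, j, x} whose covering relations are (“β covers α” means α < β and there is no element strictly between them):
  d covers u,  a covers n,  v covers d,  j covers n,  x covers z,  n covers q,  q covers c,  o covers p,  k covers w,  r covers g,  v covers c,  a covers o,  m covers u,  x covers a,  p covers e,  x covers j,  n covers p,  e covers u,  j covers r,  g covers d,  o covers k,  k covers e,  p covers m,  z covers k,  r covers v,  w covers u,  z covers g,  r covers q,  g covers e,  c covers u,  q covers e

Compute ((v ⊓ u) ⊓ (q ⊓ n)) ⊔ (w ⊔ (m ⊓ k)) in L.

v ∧ u = u
q ∧ n = q
u ∧ q = u
m ∧ k = u
w ∨ u = w
u ∨ w = w

w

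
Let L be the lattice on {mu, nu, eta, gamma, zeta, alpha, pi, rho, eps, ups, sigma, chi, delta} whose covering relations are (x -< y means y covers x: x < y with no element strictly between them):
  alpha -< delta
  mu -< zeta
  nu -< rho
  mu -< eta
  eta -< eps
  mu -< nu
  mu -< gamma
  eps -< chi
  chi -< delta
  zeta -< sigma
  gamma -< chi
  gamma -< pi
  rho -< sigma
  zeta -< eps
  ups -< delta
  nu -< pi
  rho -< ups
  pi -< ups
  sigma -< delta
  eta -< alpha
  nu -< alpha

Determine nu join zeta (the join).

sigma

Common upper bounds of {nu, zeta}: delta, sigma.
The least among these is sigma.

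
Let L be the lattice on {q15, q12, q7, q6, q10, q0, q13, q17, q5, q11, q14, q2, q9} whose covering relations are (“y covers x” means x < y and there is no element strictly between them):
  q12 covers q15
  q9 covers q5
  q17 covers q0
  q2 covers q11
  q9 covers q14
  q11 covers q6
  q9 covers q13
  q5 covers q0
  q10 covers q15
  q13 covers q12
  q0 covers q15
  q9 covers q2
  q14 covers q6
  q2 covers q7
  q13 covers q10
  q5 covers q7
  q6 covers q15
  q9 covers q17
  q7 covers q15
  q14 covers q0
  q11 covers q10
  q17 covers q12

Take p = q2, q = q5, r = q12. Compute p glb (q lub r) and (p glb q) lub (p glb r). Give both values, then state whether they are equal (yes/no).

q2; q7; no

q lub r = q9, so p glb (q lub r) = q2 glb q9 = q2.
p glb q = q7 and p glb r = q15, so (p glb q) lub (p glb r) = q7 lub q15 = q7.
Equal: no.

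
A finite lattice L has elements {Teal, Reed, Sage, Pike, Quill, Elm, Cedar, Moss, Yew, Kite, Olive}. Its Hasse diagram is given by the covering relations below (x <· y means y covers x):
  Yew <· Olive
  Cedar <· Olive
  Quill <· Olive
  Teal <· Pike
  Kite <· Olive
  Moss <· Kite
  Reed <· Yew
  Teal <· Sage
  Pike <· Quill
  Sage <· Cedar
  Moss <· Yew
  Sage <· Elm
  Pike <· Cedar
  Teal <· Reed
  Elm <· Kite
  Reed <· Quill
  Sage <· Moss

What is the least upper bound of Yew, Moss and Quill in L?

Common upper bounds of {Yew, Moss, Quill}: Olive.
The least among these is Olive.

Olive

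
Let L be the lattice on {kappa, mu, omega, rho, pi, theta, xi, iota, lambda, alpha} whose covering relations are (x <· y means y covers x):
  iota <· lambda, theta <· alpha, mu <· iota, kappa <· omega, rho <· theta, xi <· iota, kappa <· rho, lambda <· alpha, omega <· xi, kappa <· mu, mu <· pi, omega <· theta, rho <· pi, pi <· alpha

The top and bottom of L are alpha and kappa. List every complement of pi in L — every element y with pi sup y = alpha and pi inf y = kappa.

Need y with pi ∨ y = alpha and pi ∧ y = kappa.
Checking each element gives: omega, xi.

omega, xi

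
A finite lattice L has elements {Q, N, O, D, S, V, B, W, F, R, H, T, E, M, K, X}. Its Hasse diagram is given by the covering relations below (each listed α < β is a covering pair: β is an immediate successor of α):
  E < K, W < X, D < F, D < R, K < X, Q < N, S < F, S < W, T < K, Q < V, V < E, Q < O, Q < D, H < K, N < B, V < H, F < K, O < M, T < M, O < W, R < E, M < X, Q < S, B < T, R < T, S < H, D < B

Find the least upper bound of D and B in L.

B

Common upper bounds of {D, B}: B, K, M, T, X.
The least among these is B.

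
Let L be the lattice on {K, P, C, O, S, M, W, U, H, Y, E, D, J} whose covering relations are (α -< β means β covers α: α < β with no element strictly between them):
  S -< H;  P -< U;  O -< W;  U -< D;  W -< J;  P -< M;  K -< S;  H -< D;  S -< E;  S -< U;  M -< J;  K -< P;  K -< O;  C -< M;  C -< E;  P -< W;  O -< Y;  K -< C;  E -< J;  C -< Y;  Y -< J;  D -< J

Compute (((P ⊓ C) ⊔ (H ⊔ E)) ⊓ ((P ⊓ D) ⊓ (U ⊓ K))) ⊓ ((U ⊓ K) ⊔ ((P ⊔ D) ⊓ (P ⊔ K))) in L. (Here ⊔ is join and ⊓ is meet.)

K

P ∧ C = K
H ∨ E = J
K ∨ J = J
P ∧ D = P
U ∧ K = K
P ∧ K = K
J ∧ K = K
U ∧ K = K
P ∨ D = D
P ∨ K = P
D ∧ P = P
K ∨ P = P
K ∧ P = K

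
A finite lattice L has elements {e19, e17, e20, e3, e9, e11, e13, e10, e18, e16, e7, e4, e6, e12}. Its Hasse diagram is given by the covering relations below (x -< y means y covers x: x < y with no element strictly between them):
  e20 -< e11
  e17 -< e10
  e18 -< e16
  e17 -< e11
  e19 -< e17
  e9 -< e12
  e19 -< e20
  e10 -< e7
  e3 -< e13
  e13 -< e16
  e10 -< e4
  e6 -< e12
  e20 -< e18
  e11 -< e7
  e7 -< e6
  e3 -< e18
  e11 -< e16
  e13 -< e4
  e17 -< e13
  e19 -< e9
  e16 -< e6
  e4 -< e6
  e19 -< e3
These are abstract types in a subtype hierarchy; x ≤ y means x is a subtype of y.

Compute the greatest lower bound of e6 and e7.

Common lower bounds of {e6, e7}: e10, e11, e17, e19, e20, e7.
The greatest among these is e7.

e7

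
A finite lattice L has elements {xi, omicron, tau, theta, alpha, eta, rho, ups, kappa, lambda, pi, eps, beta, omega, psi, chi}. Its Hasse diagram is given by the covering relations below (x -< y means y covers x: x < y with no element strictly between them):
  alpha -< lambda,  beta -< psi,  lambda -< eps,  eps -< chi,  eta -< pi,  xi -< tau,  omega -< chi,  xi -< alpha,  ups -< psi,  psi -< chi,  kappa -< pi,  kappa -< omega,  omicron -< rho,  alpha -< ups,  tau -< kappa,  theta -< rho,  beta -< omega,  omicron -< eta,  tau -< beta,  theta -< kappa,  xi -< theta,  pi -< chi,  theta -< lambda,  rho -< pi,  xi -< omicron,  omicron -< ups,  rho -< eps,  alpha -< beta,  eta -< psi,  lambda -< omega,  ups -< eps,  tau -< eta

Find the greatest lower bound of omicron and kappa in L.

Common lower bounds of {omicron, kappa}: xi.
The greatest among these is xi.

xi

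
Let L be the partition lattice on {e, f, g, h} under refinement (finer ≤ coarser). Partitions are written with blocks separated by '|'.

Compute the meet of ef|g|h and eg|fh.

The meet (common refinement) of ef|g|h and eg|fh intersects blocks pairwise, giving e|f|g|h.

e|f|g|h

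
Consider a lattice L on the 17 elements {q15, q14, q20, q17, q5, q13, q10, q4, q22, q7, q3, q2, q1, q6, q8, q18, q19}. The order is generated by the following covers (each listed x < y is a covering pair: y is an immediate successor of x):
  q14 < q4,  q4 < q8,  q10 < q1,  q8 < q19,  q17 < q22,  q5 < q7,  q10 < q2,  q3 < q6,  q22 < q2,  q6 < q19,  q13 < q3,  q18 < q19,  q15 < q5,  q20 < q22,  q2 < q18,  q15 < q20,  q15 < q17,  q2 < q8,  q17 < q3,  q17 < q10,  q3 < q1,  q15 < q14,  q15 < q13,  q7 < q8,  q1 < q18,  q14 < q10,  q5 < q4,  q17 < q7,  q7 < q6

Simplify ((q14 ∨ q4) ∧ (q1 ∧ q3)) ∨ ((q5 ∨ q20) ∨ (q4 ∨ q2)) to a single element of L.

q8

q14 ∨ q4 = q4
q1 ∧ q3 = q3
q4 ∧ q3 = q15
q5 ∨ q20 = q8
q4 ∨ q2 = q8
q8 ∨ q8 = q8
q15 ∨ q8 = q8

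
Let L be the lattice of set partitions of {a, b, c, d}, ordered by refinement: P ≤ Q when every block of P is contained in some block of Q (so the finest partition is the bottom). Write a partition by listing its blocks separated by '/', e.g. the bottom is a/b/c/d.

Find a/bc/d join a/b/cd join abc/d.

Common upper bounds of {a/bc/d, a/b/cd, abc/d}: abcd.
The least among these is abcd.

abcd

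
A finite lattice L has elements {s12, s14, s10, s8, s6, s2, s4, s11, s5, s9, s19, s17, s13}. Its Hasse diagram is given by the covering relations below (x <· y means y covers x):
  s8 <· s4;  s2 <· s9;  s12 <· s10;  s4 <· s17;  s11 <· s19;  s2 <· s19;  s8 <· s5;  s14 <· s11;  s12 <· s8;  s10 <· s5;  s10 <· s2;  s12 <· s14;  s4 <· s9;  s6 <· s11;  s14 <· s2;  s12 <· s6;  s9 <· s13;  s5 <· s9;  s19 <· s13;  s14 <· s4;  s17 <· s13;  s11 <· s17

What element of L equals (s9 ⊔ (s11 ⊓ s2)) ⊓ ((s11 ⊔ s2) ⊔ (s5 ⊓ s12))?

s11 ∧ s2 = s14
s9 ∨ s14 = s9
s11 ∨ s2 = s19
s5 ∧ s12 = s12
s19 ∨ s12 = s19
s9 ∧ s19 = s2

s2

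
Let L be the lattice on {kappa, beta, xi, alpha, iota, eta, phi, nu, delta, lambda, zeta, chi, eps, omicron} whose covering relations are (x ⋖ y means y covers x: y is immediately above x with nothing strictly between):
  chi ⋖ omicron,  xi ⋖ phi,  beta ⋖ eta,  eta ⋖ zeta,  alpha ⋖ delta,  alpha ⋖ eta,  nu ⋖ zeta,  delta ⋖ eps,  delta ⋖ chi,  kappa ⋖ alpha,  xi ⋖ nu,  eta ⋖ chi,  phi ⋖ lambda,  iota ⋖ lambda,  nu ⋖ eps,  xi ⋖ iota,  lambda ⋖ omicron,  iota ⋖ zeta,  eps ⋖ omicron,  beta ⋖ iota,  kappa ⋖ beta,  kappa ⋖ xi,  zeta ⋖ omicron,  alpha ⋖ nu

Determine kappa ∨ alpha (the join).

alpha

Common upper bounds of {kappa, alpha}: alpha, chi, delta, eps, eta, nu, omicron, zeta.
The least among these is alpha.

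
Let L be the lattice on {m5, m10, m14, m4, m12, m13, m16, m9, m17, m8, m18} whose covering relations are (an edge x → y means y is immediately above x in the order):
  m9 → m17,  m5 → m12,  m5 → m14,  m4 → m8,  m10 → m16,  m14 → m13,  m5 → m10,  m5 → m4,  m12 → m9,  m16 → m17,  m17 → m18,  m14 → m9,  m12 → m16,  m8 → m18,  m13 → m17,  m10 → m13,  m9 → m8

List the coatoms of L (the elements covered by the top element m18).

The coatoms are exactly the elements covered by m18: m17, m8.

m17, m8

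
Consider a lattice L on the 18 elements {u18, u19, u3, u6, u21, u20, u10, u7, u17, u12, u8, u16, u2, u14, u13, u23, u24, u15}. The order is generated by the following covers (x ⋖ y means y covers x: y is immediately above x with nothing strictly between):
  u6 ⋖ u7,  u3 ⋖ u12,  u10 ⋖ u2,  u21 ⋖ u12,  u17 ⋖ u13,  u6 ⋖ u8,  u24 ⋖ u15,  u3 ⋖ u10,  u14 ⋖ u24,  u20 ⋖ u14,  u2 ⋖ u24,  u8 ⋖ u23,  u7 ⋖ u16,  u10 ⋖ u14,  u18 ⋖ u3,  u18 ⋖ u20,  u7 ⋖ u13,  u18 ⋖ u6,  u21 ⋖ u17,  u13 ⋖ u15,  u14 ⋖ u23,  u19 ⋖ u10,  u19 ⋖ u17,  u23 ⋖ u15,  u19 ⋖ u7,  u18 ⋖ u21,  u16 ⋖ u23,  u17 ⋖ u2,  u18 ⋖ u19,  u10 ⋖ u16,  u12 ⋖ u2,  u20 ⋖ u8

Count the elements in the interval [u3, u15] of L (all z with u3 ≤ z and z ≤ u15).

9

The interval [u3, u15] = {u10, u12, u14, u15, u16, u2, u23, u24, u3}, which has 9 elements.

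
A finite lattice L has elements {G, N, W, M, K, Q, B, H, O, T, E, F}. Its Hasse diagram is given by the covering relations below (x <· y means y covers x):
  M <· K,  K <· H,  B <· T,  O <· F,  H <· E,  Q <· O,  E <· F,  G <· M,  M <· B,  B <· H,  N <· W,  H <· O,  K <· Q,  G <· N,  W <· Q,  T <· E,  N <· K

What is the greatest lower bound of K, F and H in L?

Common lower bounds of {K, F, H}: G, K, M, N.
The greatest among these is K.

K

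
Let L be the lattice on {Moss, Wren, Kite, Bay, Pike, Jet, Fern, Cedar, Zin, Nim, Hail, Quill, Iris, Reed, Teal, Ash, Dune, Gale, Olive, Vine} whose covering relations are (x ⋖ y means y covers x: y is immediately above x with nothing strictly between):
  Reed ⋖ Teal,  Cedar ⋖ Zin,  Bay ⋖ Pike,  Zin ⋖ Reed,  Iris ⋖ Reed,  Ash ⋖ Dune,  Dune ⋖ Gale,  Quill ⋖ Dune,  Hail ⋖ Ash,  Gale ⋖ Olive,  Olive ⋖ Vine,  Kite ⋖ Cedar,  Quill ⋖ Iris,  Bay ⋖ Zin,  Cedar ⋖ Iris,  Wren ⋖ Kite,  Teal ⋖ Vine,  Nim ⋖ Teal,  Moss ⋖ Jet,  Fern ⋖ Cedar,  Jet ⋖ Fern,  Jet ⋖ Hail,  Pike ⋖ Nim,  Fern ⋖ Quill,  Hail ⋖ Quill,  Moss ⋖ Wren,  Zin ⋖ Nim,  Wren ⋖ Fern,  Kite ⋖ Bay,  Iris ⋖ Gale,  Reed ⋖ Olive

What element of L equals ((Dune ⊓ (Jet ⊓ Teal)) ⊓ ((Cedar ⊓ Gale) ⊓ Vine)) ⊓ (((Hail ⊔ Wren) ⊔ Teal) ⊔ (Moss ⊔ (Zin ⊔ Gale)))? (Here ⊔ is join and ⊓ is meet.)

Jet

Jet ∧ Teal = Jet
Dune ∧ Jet = Jet
Cedar ∧ Gale = Cedar
Cedar ∧ Vine = Cedar
Jet ∧ Cedar = Jet
Hail ∨ Wren = Quill
Quill ∨ Teal = Teal
Zin ∨ Gale = Olive
Moss ∨ Olive = Olive
Teal ∨ Olive = Vine
Jet ∧ Vine = Jet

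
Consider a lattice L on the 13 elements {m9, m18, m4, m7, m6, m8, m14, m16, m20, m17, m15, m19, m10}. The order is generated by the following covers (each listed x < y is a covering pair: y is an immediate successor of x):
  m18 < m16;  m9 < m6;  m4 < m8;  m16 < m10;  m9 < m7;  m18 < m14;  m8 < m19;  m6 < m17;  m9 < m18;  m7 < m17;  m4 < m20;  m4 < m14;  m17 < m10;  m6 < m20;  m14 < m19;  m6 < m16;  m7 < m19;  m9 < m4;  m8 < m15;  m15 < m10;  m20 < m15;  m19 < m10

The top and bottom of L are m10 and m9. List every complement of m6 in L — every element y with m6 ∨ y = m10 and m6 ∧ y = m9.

Need y with m6 ∨ y = m10 and m6 ∧ y = m9.
Checking each element gives: m14, m19.

m14, m19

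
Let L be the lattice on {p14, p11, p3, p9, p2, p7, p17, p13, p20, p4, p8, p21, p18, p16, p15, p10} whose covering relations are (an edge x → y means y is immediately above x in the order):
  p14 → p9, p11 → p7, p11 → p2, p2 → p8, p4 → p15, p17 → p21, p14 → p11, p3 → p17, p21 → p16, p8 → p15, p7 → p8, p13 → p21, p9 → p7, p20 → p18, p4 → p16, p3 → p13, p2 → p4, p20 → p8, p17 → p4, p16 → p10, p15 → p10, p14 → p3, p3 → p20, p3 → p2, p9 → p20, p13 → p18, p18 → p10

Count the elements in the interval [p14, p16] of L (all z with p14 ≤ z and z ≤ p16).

9

The interval [p14, p16] = {p11, p13, p14, p16, p17, p2, p21, p3, p4}, which has 9 elements.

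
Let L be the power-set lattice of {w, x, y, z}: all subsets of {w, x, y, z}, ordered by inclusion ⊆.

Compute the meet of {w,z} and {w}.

Under ⊆, meet is intersection: {w,z} ∩ {w} = {w}.

{w}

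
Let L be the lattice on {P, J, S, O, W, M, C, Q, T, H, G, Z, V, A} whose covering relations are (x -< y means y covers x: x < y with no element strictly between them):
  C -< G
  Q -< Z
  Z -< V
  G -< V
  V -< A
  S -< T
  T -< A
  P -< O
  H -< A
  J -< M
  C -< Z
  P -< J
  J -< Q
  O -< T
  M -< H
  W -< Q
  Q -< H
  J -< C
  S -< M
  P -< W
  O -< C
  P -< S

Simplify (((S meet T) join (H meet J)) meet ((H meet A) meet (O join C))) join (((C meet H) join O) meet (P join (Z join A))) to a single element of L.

S ∧ T = S
H ∧ J = J
S ∨ J = M
H ∧ A = H
O ∨ C = C
H ∧ C = J
M ∧ J = J
C ∧ H = J
J ∨ O = C
Z ∨ A = A
P ∨ A = A
C ∧ A = C
J ∨ C = C

C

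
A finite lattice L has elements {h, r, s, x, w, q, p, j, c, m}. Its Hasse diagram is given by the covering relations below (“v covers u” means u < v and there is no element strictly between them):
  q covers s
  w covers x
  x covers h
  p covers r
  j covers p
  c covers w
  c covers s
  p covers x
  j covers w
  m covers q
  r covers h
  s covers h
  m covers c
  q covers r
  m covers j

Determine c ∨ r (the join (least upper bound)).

Common upper bounds of {c, r}: m.
The least among these is m.

m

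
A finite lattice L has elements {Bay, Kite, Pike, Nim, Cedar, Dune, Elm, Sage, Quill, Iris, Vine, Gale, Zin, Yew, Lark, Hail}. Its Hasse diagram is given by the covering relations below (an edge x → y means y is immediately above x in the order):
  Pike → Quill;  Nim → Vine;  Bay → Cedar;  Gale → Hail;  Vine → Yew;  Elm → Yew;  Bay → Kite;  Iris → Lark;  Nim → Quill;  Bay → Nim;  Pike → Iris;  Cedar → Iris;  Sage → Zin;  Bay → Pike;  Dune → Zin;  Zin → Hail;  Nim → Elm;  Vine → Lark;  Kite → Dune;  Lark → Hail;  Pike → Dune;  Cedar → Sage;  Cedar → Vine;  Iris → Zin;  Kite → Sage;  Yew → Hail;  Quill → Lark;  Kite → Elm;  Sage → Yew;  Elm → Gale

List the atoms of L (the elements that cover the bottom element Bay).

The atoms are exactly the elements that cover Bay: Cedar, Kite, Nim, Pike.

Cedar, Kite, Nim, Pike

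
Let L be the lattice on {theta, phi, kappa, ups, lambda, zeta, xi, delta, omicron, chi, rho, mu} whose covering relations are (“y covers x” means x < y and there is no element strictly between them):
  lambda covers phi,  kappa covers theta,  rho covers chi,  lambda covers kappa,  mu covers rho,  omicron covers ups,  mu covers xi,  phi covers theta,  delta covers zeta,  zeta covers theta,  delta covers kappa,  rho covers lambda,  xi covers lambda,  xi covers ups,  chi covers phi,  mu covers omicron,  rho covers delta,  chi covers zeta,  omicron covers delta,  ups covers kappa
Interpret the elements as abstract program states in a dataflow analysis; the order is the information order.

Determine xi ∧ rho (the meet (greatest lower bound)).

lambda

Common lower bounds of {xi, rho}: kappa, lambda, phi, theta.
The greatest among these is lambda.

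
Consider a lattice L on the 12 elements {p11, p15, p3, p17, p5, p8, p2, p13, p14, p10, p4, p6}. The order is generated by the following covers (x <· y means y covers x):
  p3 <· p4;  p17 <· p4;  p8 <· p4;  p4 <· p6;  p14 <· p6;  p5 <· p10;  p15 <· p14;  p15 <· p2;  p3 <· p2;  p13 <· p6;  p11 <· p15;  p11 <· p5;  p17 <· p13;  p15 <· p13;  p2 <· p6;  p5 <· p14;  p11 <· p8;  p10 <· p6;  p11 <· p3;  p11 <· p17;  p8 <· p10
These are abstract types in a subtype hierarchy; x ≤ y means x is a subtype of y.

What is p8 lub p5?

p10

Common upper bounds of {p8, p5}: p10, p6.
The least among these is p10.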